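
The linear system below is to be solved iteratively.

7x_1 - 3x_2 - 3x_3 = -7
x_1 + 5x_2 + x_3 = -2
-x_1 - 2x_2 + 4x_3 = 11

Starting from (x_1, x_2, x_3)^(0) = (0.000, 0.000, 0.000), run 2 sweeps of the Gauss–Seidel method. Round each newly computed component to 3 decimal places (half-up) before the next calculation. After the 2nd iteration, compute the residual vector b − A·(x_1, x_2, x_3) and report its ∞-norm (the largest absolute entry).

2.305

Iteration 1:
  x_1 = (-7 - (-3)·0.000 - (-3)·0.000) / (7) = -1.000
  x_2 = (-2 - (1)·-1.000 - (1)·0.000) / (5) = -0.200
  x_3 = (11 - (-1)·-1.000 - (-2)·-0.200) / (4) = 2.400
Iteration 2:
  x_1 = (-7 - (-3)·-0.200 - (-3)·2.400) / (7) = -0.057
  x_2 = (-2 - (1)·-0.057 - (1)·2.400) / (5) = -0.869
  x_3 = (11 - (-1)·-0.057 - (-2)·-0.869) / (4) = 2.301
Residual b − A·x = (-2.305, 0.101, 0.001); ∞-norm = 2.305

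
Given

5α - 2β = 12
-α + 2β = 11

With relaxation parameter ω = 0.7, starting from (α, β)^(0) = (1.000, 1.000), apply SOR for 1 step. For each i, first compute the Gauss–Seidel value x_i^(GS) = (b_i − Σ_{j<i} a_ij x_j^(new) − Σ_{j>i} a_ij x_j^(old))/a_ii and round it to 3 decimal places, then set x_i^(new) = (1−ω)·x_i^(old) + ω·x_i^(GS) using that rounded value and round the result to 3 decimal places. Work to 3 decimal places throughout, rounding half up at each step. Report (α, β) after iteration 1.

Iteration 1:
  α: GS value = (12 - (-2)·1.000) / (5) = 2.800;  α ← (1−ω)·1.000 + ω·2.800 = 2.260
  β: GS value = (11 - (-1)·2.260) / (2) = 6.630;  β ← (1−ω)·1.000 + ω·6.630 = 4.941

(2.260, 4.941)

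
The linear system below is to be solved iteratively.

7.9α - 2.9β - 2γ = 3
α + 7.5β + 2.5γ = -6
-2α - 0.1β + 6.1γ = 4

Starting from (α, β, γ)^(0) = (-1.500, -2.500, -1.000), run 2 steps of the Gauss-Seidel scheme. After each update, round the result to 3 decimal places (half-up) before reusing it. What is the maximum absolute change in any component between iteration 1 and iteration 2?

Iteration 1:
  α = (3 - (-2.9)·-2.500 - (-2)·-1.000) / (7.9) = -0.791
  β = (-6 - (1)·-0.791 - (2.5)·-1.000) / (7.5) = -0.361
  γ = (4 - (-2)·-0.791 - (-0.1)·-0.361) / (6.1) = 0.390
Iteration 2:
  α = (3 - (-2.9)·-0.361 - (-2)·0.390) / (7.9) = 0.346
  β = (-6 - (1)·0.346 - (2.5)·0.390) / (7.5) = -0.976
  γ = (4 - (-2)·0.346 - (-0.1)·-0.976) / (6.1) = 0.753
Change: (1.137, -0.615, 0.363) → max |·| = 1.137

1.137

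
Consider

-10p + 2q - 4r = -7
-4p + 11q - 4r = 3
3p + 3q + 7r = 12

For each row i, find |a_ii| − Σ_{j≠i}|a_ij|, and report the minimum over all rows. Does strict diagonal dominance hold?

1

row 1: |-10| − (2+4) = 4
row 2: |11| − (4+4) = 3
row 3: |7| − (3+3) = 1
minimum over rows = 1 → strictly diagonally dominant (convergence guaranteed)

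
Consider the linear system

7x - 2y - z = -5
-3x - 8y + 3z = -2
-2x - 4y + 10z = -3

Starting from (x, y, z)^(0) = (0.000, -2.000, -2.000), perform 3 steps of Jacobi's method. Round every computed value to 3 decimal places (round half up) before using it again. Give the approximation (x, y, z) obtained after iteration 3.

(-0.709, 0.325, -0.332)

Iteration 1:
  x = (-5 - (-2)·-2.000 - (-1)·-2.000) / (7) = -1.571
  y = (-2 - (-3)·0.000 - (3)·-2.000) / (-8) = -0.500
  z = (-3 - (-2)·0.000 - (-4)·-2.000) / (10) = -1.100
Iteration 2:
  x = (-5 - (-2)·-0.500 - (-1)·-1.100) / (7) = -1.014
  y = (-2 - (-3)·-1.571 - (3)·-1.100) / (-8) = 0.427
  z = (-3 - (-2)·-1.571 - (-4)·-0.500) / (10) = -0.814
Iteration 3:
  x = (-5 - (-2)·0.427 - (-1)·-0.814) / (7) = -0.709
  y = (-2 - (-3)·-1.014 - (3)·-0.814) / (-8) = 0.325
  z = (-3 - (-2)·-1.014 - (-4)·0.427) / (10) = -0.332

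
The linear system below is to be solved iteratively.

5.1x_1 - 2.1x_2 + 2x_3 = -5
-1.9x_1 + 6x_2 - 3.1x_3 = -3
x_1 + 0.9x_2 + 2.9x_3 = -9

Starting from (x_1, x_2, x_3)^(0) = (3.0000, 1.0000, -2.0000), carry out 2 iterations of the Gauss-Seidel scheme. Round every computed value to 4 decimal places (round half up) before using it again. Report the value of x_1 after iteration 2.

-0.5157

Iteration 1:
  x_1 = (-5 - (-2.1)·1.0000 - (2)·-2.0000) / (5.1) = 0.2157
  x_2 = (-3 - (-1.9)·0.2157 - (-3.1)·-2.0000) / (6) = -1.4650
  x_3 = (-9 - (1)·0.2157 - (0.9)·-1.4650) / (2.9) = -2.7232
Iteration 2:
  x_1 = (-5 - (-2.1)·-1.4650 - (2)·-2.7232) / (5.1) = -0.5157
  x_2 = (-3 - (-1.9)·-0.5157 - (-3.1)·-2.7232) / (6) = -2.0703
  x_3 = (-9 - (1)·-0.5157 - (0.9)·-2.0703) / (2.9) = -2.2831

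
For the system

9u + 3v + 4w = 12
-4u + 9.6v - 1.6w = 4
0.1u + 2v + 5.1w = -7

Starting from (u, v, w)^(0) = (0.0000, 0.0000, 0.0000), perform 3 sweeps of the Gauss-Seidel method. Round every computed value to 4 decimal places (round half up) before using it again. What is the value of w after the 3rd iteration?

-1.7548

Iteration 1:
  u = (12 - (3)·0.0000 - (4)·0.0000) / (9) = 1.3333
  v = (4 - (-4)·1.3333 - (-1.6)·0.0000) / (9.6) = 0.9722
  w = (-7 - (0.1)·1.3333 - (2)·0.9722) / (5.1) = -1.7799
Iteration 2:
  u = (12 - (3)·0.9722 - (4)·-1.7799) / (9) = 1.8003
  v = (4 - (-4)·1.8003 - (-1.6)·-1.7799) / (9.6) = 0.8701
  w = (-7 - (0.1)·1.8003 - (2)·0.8701) / (5.1) = -1.7491
Iteration 3:
  u = (12 - (3)·0.8701 - (4)·-1.7491) / (9) = 1.8207
  v = (4 - (-4)·1.8207 - (-1.6)·-1.7491) / (9.6) = 0.8838
  w = (-7 - (0.1)·1.8207 - (2)·0.8838) / (5.1) = -1.7548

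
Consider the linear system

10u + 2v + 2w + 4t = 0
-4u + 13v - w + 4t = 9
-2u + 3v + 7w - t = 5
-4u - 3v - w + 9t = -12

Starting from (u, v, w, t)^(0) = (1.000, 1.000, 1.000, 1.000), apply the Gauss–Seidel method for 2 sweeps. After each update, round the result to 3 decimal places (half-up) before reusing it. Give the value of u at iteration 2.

Iteration 1:
  u = (0 - (2)·1.000 - (2)·1.000 - (4)·1.000) / (10) = -0.800
  v = (9 - (-4)·-0.800 - (-1)·1.000 - (4)·1.000) / (13) = 0.215
  w = (5 - (-2)·-0.800 - (3)·0.215 - (-1)·1.000) / (7) = 0.536
  t = (-12 - (-4)·-0.800 - (-3)·0.215 - (-1)·0.536) / (9) = -1.558
Iteration 2:
  u = (0 - (2)·0.215 - (2)·0.536 - (4)·-1.558) / (10) = 0.473
  v = (9 - (-4)·0.473 - (-1)·0.536 - (4)·-1.558) / (13) = 1.358
  w = (5 - (-2)·0.473 - (3)·1.358 - (-1)·-1.558) / (7) = 0.045
  t = (-12 - (-4)·0.473 - (-3)·1.358 - (-1)·0.045) / (9) = -0.665

0.473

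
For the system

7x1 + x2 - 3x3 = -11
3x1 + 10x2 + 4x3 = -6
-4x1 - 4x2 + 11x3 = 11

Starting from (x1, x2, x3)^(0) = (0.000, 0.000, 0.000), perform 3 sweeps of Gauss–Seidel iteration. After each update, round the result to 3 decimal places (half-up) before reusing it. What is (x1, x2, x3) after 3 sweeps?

Iteration 1:
  x1 = (-11 - (1)·0.000 - (-3)·0.000) / (7) = -1.571
  x2 = (-6 - (3)·-1.571 - (4)·0.000) / (10) = -0.129
  x3 = (11 - (-4)·-1.571 - (-4)·-0.129) / (11) = 0.382
Iteration 2:
  x1 = (-11 - (1)·-0.129 - (-3)·0.382) / (7) = -1.389
  x2 = (-6 - (3)·-1.389 - (4)·0.382) / (10) = -0.336
  x3 = (11 - (-4)·-1.389 - (-4)·-0.336) / (11) = 0.373
Iteration 3:
  x1 = (-11 - (1)·-0.336 - (-3)·0.373) / (7) = -1.364
  x2 = (-6 - (3)·-1.364 - (4)·0.373) / (10) = -0.340
  x3 = (11 - (-4)·-1.364 - (-4)·-0.340) / (11) = 0.380

(-1.364, -0.340, 0.380)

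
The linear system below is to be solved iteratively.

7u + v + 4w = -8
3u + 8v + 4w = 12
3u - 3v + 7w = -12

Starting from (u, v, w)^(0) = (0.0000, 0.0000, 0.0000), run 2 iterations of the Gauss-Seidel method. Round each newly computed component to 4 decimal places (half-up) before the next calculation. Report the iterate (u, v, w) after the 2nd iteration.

Iteration 1:
  u = (-8 - (1)·0.0000 - (4)·0.0000) / (7) = -1.1429
  v = (12 - (3)·-1.1429 - (4)·0.0000) / (8) = 1.9286
  w = (-12 - (3)·-1.1429 - (-3)·1.9286) / (7) = -0.3979
Iteration 2:
  u = (-8 - (1)·1.9286 - (4)·-0.3979) / (7) = -1.1910
  v = (12 - (3)·-1.1910 - (4)·-0.3979) / (8) = 2.1456
  w = (-12 - (3)·-1.1910 - (-3)·2.1456) / (7) = -0.2843

(-1.1910, 2.1456, -0.2843)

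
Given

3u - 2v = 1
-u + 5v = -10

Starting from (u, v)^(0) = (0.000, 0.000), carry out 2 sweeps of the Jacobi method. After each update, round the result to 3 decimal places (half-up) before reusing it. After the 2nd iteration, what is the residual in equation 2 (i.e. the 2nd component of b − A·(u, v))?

Iteration 1:
  u = (1 - (-2)·0.000) / (3) = 0.333
  v = (-10 - (-1)·0.000) / (5) = -2.000
Iteration 2:
  u = (1 - (-2)·-2.000) / (3) = -1.000
  v = (-10 - (-1)·0.333) / (5) = -1.933
Residual b − A·x = (0.134, -1.335)

-1.335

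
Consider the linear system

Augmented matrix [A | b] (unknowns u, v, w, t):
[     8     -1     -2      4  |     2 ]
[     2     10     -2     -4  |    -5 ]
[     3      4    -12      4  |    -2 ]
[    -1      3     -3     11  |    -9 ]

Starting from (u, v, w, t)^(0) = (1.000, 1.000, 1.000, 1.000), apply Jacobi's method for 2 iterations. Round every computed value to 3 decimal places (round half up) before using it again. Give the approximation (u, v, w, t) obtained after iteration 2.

(0.872, -0.599, -0.078, -0.484)

Iteration 1:
  u = (2 - (-1)·1.000 - (-2)·1.000 - (4)·1.000) / (8) = 0.125
  v = (-5 - (2)·1.000 - (-2)·1.000 - (-4)·1.000) / (10) = -0.100
  w = (-2 - (3)·1.000 - (4)·1.000 - (4)·1.000) / (-12) = 1.083
  t = (-9 - (-1)·1.000 - (3)·1.000 - (-3)·1.000) / (11) = -0.727
Iteration 2:
  u = (2 - (-1)·-0.100 - (-2)·1.083 - (4)·-0.727) / (8) = 0.872
  v = (-5 - (2)·0.125 - (-2)·1.083 - (-4)·-0.727) / (10) = -0.599
  w = (-2 - (3)·0.125 - (4)·-0.100 - (4)·-0.727) / (-12) = -0.078
  t = (-9 - (-1)·0.125 - (3)·-0.100 - (-3)·1.083) / (11) = -0.484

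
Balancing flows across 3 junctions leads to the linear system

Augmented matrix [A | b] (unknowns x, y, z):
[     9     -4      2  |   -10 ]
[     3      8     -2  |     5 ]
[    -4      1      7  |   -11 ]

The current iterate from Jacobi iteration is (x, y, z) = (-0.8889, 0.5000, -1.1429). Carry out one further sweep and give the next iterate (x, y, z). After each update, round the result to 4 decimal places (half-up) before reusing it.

(-0.6349, 0.6726, -2.1508)

One sweep:
  x = (-10 - (-4)·0.5000 - (2)·-1.1429) / (9) = -0.6349
  y = (5 - (3)·-0.8889 - (-2)·-1.1429) / (8) = 0.6726
  z = (-11 - (-4)·-0.8889 - (1)·0.5000) / (7) = -2.1508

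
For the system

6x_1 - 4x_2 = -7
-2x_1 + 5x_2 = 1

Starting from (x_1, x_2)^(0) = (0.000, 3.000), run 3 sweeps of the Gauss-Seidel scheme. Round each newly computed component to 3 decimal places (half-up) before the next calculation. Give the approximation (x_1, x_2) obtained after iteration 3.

Iteration 1:
  x_1 = (-7 - (-4)·3.000) / (6) = 0.833
  x_2 = (1 - (-2)·0.833) / (5) = 0.533
Iteration 2:
  x_1 = (-7 - (-4)·0.533) / (6) = -0.811
  x_2 = (1 - (-2)·-0.811) / (5) = -0.124
Iteration 3:
  x_1 = (-7 - (-4)·-0.124) / (6) = -1.249
  x_2 = (1 - (-2)·-1.249) / (5) = -0.300

(-1.249, -0.300)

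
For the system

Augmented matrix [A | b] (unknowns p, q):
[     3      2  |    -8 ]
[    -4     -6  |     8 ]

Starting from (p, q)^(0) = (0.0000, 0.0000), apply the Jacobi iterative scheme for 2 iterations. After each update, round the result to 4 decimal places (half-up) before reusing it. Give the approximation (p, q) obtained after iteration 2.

(-1.7778, 0.4445)

Iteration 1:
  p = (-8 - (2)·0.0000) / (3) = -2.6667
  q = (8 - (-4)·0.0000) / (-6) = -1.3333
Iteration 2:
  p = (-8 - (2)·-1.3333) / (3) = -1.7778
  q = (8 - (-4)·-2.6667) / (-6) = 0.4445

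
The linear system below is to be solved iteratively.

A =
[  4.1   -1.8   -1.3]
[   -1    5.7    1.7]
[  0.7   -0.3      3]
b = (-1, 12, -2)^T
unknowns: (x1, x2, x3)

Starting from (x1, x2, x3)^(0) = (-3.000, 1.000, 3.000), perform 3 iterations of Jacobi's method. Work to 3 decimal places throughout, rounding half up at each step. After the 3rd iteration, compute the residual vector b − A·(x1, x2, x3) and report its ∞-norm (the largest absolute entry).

Iteration 1:
  x1 = (-1 - (-1.8)·1.000 - (-1.3)·3.000) / (4.1) = 1.146
  x2 = (12 - (-1)·-3.000 - (1.7)·3.000) / (5.7) = 0.684
  x3 = (-2 - (0.7)·-3.000 - (-0.3)·1.000) / (3) = 0.133
Iteration 2:
  x1 = (-1 - (-1.8)·0.684 - (-1.3)·0.133) / (4.1) = 0.099
  x2 = (12 - (-1)·1.146 - (1.7)·0.133) / (5.7) = 2.267
  x3 = (-2 - (0.7)·1.146 - (-0.3)·0.684) / (3) = -0.866
Iteration 3:
  x1 = (-1 - (-1.8)·2.267 - (-1.3)·-0.866) / (4.1) = 0.477
  x2 = (12 - (-1)·0.099 - (1.7)·-0.866) / (5.7) = 2.381
  x3 = (-2 - (0.7)·0.099 - (-0.3)·2.267) / (3) = -0.463
Residual b − A·x = (0.728, -0.308, -0.231); ∞-norm = 0.728

0.728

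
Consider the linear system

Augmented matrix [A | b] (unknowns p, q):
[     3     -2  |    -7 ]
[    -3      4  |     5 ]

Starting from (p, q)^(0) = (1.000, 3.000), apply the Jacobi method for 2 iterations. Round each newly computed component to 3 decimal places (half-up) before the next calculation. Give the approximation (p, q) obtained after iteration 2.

(-1.000, 1.000)

Iteration 1:
  p = (-7 - (-2)·3.000) / (3) = -0.333
  q = (5 - (-3)·1.000) / (4) = 2.000
Iteration 2:
  p = (-7 - (-2)·2.000) / (3) = -1.000
  q = (5 - (-3)·-0.333) / (4) = 1.000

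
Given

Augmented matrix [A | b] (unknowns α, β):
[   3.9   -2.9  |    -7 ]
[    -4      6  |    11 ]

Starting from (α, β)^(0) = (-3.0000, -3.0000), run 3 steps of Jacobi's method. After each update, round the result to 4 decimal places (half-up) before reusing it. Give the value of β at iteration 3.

0.5541

Iteration 1:
  α = (-7 - (-2.9)·-3.0000) / (3.9) = -4.0256
  β = (11 - (-4)·-3.0000) / (6) = -0.1667
Iteration 2:
  α = (-7 - (-2.9)·-0.1667) / (3.9) = -1.9188
  β = (11 - (-4)·-4.0256) / (6) = -0.8504
Iteration 3:
  α = (-7 - (-2.9)·-0.8504) / (3.9) = -2.4272
  β = (11 - (-4)·-1.9188) / (6) = 0.5541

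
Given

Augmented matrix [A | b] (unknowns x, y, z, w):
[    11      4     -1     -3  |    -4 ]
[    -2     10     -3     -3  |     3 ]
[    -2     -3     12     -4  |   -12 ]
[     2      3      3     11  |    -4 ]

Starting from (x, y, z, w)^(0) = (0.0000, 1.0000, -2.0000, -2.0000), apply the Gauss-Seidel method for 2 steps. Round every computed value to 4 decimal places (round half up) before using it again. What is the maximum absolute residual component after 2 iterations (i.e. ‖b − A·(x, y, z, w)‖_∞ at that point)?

Iteration 1:
  x = (-4 - (4)·1.0000 - (-1)·-2.0000 - (-3)·-2.0000) / (11) = -1.4545
  y = (3 - (-2)·-1.4545 - (-3)·-2.0000 - (-3)·-2.0000) / (10) = -1.1909
  z = (-12 - (-2)·-1.4545 - (-3)·-1.1909 - (-4)·-2.0000) / (12) = -2.2068
  w = (-4 - (2)·-1.4545 - (3)·-1.1909 - (3)·-2.2068) / (11) = 0.8275
Iteration 2:
  x = (-4 - (4)·-1.1909 - (-1)·-2.2068 - (-3)·0.8275) / (11) = 0.0945
  y = (3 - (-2)·0.0945 - (-3)·-2.2068 - (-3)·0.8275) / (10) = -0.0949
  z = (-12 - (-2)·0.0945 - (-3)·-0.0949 - (-4)·0.8275) / (12) = -0.7321
  w = (-4 - (2)·0.0945 - (3)·-0.0949 - (3)·-0.7321) / (11) = -0.1553
Residual b − A·x = (-5.8579, 1.4758, -3.9317, 0.0003); ∞-norm = 5.8579

5.8579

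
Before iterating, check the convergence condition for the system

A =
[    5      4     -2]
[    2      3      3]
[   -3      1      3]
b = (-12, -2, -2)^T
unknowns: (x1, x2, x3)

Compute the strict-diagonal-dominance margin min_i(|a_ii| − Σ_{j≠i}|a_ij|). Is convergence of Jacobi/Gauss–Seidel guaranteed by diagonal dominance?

-2

row 1: |5| − (4+2) = -1
row 2: |3| − (2+3) = -2
row 3: |3| − (3+1) = -1
minimum over rows = -2 → not strictly diagonally dominant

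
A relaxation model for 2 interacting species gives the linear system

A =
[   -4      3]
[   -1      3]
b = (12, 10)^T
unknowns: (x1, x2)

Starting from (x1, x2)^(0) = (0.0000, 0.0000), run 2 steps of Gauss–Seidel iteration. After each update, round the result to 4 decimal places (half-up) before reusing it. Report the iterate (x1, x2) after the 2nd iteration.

(-1.2500, 2.9167)

Iteration 1:
  x1 = (12 - (3)·0.0000) / (-4) = -3.0000
  x2 = (10 - (-1)·-3.0000) / (3) = 2.3333
Iteration 2:
  x1 = (12 - (3)·2.3333) / (-4) = -1.2500
  x2 = (10 - (-1)·-1.2500) / (3) = 2.9167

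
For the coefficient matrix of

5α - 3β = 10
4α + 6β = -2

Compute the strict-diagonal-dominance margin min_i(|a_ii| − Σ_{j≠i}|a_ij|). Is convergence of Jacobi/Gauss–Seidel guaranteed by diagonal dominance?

2

row 1: |5| − (3) = 2
row 2: |6| − (4) = 2
minimum over rows = 2 → strictly diagonally dominant (convergence guaranteed)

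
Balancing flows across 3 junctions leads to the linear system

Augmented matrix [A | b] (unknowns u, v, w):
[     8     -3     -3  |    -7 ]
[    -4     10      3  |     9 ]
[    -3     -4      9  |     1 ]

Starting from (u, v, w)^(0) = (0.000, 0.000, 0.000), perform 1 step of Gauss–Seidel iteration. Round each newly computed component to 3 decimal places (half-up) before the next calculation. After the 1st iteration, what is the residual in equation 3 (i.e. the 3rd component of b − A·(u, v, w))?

Iteration 1:
  u = (-7 - (-3)·0.000 - (-3)·0.000) / (8) = -0.875
  v = (9 - (-4)·-0.875 - (3)·0.000) / (10) = 0.550
  w = (1 - (-3)·-0.875 - (-4)·0.550) / (9) = 0.064
Residual b − A·x = (1.842, -0.192, -0.001)

-0.001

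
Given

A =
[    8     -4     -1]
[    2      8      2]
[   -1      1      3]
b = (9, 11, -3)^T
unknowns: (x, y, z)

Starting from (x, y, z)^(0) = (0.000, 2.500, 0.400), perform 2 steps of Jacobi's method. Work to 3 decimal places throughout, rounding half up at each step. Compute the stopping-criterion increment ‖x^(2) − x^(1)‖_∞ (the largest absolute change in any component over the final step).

1.216

Iteration 1:
  x = (9 - (-4)·2.500 - (-1)·0.400) / (8) = 2.425
  y = (11 - (2)·0.000 - (2)·0.400) / (8) = 1.275
  z = (-3 - (-1)·0.000 - (1)·2.500) / (3) = -1.833
Iteration 2:
  x = (9 - (-4)·1.275 - (-1)·-1.833) / (8) = 1.533
  y = (11 - (2)·2.425 - (2)·-1.833) / (8) = 1.227
  z = (-3 - (-1)·2.425 - (1)·1.275) / (3) = -0.617
Change: (-0.892, -0.048, 1.216) → max |·| = 1.216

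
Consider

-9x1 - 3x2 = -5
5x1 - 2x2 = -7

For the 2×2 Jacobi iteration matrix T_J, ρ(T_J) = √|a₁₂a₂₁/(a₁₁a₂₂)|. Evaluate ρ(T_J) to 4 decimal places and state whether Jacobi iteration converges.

0.9129

a₁₂a₂₁/(a₁₁a₂₂) = (-3)·(5) / ((-9)·(-2)) = -0.833333
ρ = √|-0.833333| = √0.833333 = 0.9129
ρ < 1, so Jacobi converges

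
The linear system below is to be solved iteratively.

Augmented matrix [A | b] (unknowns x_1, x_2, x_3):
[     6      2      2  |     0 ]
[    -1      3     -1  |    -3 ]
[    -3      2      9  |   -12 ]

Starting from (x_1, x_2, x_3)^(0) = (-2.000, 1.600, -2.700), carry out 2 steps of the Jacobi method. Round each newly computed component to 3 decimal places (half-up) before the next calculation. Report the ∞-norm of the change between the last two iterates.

Iteration 1:
  x_1 = (0 - (2)·1.600 - (2)·-2.700) / (6) = 0.367
  x_2 = (-3 - (-1)·-2.000 - (-1)·-2.700) / (3) = -2.567
  x_3 = (-12 - (-3)·-2.000 - (2)·1.600) / (9) = -2.356
Iteration 2:
  x_1 = (0 - (2)·-2.567 - (2)·-2.356) / (6) = 1.641
  x_2 = (-3 - (-1)·0.367 - (-1)·-2.356) / (3) = -1.663
  x_3 = (-12 - (-3)·0.367 - (2)·-2.567) / (9) = -0.641
Change: (1.274, 0.904, 1.715) → max |·| = 1.715

1.715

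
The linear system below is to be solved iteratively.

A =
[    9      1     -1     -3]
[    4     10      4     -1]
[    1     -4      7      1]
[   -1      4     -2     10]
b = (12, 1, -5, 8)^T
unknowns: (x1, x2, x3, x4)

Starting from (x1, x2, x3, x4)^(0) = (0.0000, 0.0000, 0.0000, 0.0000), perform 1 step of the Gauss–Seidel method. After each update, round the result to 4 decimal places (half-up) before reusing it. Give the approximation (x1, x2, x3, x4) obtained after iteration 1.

(1.3333, -0.4333, -1.1524, 0.8762)

Iteration 1:
  x1 = (12 - (1)·0.0000 - (-1)·0.0000 - (-3)·0.0000) / (9) = 1.3333
  x2 = (1 - (4)·1.3333 - (4)·0.0000 - (-1)·0.0000) / (10) = -0.4333
  x3 = (-5 - (1)·1.3333 - (-4)·-0.4333 - (1)·0.0000) / (7) = -1.1524
  x4 = (8 - (-1)·1.3333 - (4)·-0.4333 - (-2)·-1.1524) / (10) = 0.8762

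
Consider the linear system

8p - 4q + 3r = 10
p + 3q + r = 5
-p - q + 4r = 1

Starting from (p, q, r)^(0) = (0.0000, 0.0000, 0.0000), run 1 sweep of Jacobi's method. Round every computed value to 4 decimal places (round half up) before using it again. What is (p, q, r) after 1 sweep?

Iteration 1:
  p = (10 - (-4)·0.0000 - (3)·0.0000) / (8) = 1.2500
  q = (5 - (1)·0.0000 - (1)·0.0000) / (3) = 1.6667
  r = (1 - (-1)·0.0000 - (-1)·0.0000) / (4) = 0.2500

(1.2500, 1.6667, 0.2500)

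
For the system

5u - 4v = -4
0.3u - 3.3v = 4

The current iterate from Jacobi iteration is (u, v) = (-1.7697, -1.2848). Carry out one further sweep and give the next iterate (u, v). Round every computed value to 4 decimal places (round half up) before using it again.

(-1.8278, -1.3730)

One sweep:
  u = (-4 - (-4)·-1.2848) / (5) = -1.8278
  v = (4 - (0.3)·-1.7697) / (-3.3) = -1.3730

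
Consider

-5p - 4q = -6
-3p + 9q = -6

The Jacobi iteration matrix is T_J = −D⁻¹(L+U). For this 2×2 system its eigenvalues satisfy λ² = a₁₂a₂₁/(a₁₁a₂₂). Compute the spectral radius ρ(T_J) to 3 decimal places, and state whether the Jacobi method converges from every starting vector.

0.516

a₁₂a₂₁/(a₁₁a₂₂) = (-4)·(-3) / ((-5)·(9)) = -0.266667
ρ = √|-0.266667| = √0.266667 = 0.516
ρ < 1, so Jacobi converges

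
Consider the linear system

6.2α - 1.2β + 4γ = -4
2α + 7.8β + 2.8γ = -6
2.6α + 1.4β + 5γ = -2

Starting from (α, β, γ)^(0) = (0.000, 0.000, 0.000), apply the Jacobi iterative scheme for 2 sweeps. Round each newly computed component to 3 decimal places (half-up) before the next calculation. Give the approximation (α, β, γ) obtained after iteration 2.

(-0.536, -0.460, 0.151)

Iteration 1:
  α = (-4 - (-1.2)·0.000 - (4)·0.000) / (6.2) = -0.645
  β = (-6 - (2)·0.000 - (2.8)·0.000) / (7.8) = -0.769
  γ = (-2 - (2.6)·0.000 - (1.4)·0.000) / (5) = -0.400
Iteration 2:
  α = (-4 - (-1.2)·-0.769 - (4)·-0.400) / (6.2) = -0.536
  β = (-6 - (2)·-0.645 - (2.8)·-0.400) / (7.8) = -0.460
  γ = (-2 - (2.6)·-0.645 - (1.4)·-0.769) / (5) = 0.151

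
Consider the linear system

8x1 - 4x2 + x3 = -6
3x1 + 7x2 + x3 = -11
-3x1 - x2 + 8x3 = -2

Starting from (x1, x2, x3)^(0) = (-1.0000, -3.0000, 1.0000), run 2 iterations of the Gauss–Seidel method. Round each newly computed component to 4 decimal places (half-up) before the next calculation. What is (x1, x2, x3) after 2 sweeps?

(-0.9447, -0.9912, -0.7282)

Iteration 1:
  x1 = (-6 - (-4)·-3.0000 - (1)·1.0000) / (8) = -2.3750
  x2 = (-11 - (3)·-2.3750 - (1)·1.0000) / (7) = -0.6964
  x3 = (-2 - (-3)·-2.3750 - (-1)·-0.6964) / (8) = -1.2277
Iteration 2:
  x1 = (-6 - (-4)·-0.6964 - (1)·-1.2277) / (8) = -0.9447
  x2 = (-11 - (3)·-0.9447 - (1)·-1.2277) / (7) = -0.9912
  x3 = (-2 - (-3)·-0.9447 - (-1)·-0.9912) / (8) = -0.7282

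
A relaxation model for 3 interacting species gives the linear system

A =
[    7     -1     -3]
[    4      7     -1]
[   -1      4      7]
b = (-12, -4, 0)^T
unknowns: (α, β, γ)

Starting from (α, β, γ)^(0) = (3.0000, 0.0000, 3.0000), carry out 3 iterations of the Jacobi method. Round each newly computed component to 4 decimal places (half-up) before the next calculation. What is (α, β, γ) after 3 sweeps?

(-1.3236, 0.5977, -0.1050)

Iteration 1:
  α = (-12 - (-1)·0.0000 - (-3)·3.0000) / (7) = -0.4286
  β = (-4 - (4)·3.0000 - (-1)·3.0000) / (7) = -1.8571
  γ = (0 - (-1)·3.0000 - (4)·0.0000) / (7) = 0.4286
Iteration 2:
  α = (-12 - (-1)·-1.8571 - (-3)·0.4286) / (7) = -1.7959
  β = (-4 - (4)·-0.4286 - (-1)·0.4286) / (7) = -0.2653
  γ = (0 - (-1)·-0.4286 - (4)·-1.8571) / (7) = 1.0000
Iteration 3:
  α = (-12 - (-1)·-0.2653 - (-3)·1.0000) / (7) = -1.3236
  β = (-4 - (4)·-1.7959 - (-1)·1.0000) / (7) = 0.5977
  γ = (0 - (-1)·-1.7959 - (4)·-0.2653) / (7) = -0.1050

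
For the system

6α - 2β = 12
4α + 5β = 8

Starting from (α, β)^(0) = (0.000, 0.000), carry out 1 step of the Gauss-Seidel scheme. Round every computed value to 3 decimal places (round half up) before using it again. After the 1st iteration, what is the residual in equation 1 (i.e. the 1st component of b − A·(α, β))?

Iteration 1:
  α = (12 - (-2)·0.000) / (6) = 2.000
  β = (8 - (4)·2.000) / (5) = 0.000
Residual b − A·x = (0.000, 0.000)

0.000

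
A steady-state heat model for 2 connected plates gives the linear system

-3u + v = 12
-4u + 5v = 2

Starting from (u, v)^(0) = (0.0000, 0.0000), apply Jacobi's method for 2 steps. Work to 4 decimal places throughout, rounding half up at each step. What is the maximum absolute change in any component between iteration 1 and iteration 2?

3.2000

Iteration 1:
  u = (12 - (1)·0.0000) / (-3) = -4.0000
  v = (2 - (-4)·0.0000) / (5) = 0.4000
Iteration 2:
  u = (12 - (1)·0.4000) / (-3) = -3.8667
  v = (2 - (-4)·-4.0000) / (5) = -2.8000
Change: (0.1333, -3.2000) → max |·| = 3.2000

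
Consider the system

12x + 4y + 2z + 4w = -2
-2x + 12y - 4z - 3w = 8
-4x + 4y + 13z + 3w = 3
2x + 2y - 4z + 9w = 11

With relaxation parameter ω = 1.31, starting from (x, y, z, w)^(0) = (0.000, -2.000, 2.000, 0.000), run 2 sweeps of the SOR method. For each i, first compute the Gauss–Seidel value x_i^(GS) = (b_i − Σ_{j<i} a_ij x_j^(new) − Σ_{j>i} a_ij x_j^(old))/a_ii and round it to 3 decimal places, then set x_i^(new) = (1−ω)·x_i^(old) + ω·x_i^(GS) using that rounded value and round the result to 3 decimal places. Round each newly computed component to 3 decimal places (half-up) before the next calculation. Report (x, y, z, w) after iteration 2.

Iteration 1:
  x: GS value = (-2 - (4)·-2.000 - (2)·2.000 - (4)·0.000) / (12) = 0.167;  x ← (1−ω)·0.000 + ω·0.167 = 0.219
  y: GS value = (8 - (-2)·0.219 - (-4)·2.000 - (-3)·0.000) / (12) = 1.370;  y ← (1−ω)·-2.000 + ω·1.370 = 2.415
  z: GS value = (3 - (-4)·0.219 - (4)·2.415 - (3)·0.000) / (13) = -0.445;  z ← (1−ω)·2.000 + ω·-0.445 = -1.203
  w: GS value = (11 - (2)·0.219 - (2)·2.415 - (-4)·-1.203) / (9) = 0.102;  w ← (1−ω)·0.000 + ω·0.102 = 0.134
Iteration 2:
  x: GS value = (-2 - (4)·2.415 - (2)·-1.203 - (4)·0.134) / (12) = -0.816;  x ← (1−ω)·0.219 + ω·-0.816 = -1.137
  y: GS value = (8 - (-2)·-1.137 - (-4)·-1.203 - (-3)·0.134) / (12) = 0.110;  y ← (1−ω)·2.415 + ω·0.110 = -0.605
  z: GS value = (3 - (-4)·-1.137 - (4)·-0.605 - (3)·0.134) / (13) = 0.036;  z ← (1−ω)·-1.203 + ω·0.036 = 0.420
  w: GS value = (11 - (2)·-1.137 - (2)·-0.605 - (-4)·0.420) / (9) = 1.796;  w ← (1−ω)·0.134 + ω·1.796 = 2.311

(-1.137, -0.605, 0.420, 2.311)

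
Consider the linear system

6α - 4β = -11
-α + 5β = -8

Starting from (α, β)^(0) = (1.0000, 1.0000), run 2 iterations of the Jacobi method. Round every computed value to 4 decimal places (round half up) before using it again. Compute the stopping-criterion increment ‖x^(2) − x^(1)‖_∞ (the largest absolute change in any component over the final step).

1.6000

Iteration 1:
  α = (-11 - (-4)·1.0000) / (6) = -1.1667
  β = (-8 - (-1)·1.0000) / (5) = -1.4000
Iteration 2:
  α = (-11 - (-4)·-1.4000) / (6) = -2.7667
  β = (-8 - (-1)·-1.1667) / (5) = -1.8333
Change: (-1.6000, -0.4333) → max |·| = 1.6000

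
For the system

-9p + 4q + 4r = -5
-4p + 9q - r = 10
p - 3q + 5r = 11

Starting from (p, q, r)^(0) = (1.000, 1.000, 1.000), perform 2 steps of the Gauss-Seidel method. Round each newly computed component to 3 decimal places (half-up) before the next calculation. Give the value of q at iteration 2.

Iteration 1:
  p = (-5 - (4)·1.000 - (4)·1.000) / (-9) = 1.444
  q = (10 - (-4)·1.444 - (-1)·1.000) / (9) = 1.864
  r = (11 - (1)·1.444 - (-3)·1.864) / (5) = 3.030
Iteration 2:
  p = (-5 - (4)·1.864 - (4)·3.030) / (-9) = 2.731
  q = (10 - (-4)·2.731 - (-1)·3.030) / (9) = 2.662
  r = (11 - (1)·2.731 - (-3)·2.662) / (5) = 3.251

2.662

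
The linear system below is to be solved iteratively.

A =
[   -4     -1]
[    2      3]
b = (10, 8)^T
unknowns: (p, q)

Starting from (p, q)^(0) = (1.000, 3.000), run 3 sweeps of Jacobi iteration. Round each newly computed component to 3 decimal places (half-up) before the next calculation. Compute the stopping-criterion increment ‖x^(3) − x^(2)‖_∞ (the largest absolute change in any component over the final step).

0.708

Iteration 1:
  p = (10 - (-1)·3.000) / (-4) = -3.250
  q = (8 - (2)·1.000) / (3) = 2.000
Iteration 2:
  p = (10 - (-1)·2.000) / (-4) = -3.000
  q = (8 - (2)·-3.250) / (3) = 4.833
Iteration 3:
  p = (10 - (-1)·4.833) / (-4) = -3.708
  q = (8 - (2)·-3.000) / (3) = 4.667
Change: (-0.708, -0.166) → max |·| = 0.708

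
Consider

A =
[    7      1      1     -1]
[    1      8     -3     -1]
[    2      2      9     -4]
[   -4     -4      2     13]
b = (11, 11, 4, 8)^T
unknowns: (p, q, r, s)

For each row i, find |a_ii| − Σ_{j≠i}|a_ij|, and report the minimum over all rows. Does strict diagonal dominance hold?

row 1: |7| − (1+1+1) = 4
row 2: |8| − (1+3+1) = 3
row 3: |9| − (2+2+4) = 1
row 4: |13| − (4+4+2) = 3
minimum over rows = 1 → strictly diagonally dominant (convergence guaranteed)

1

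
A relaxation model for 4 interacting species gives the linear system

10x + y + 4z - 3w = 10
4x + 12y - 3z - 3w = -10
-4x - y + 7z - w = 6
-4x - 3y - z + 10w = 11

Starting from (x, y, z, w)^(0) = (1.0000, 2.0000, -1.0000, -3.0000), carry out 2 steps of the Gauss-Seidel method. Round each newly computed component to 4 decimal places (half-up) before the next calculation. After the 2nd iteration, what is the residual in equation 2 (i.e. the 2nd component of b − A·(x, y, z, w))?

5.9818

Iteration 1:
  x = (10 - (1)·2.0000 - (4)·-1.0000 - (-3)·-3.0000) / (10) = 0.3000
  y = (-10 - (4)·0.3000 - (-3)·-1.0000 - (-3)·-3.0000) / (12) = -1.9333
  z = (6 - (-4)·0.3000 - (-1)·-1.9333 - (-1)·-3.0000) / (7) = 0.3238
  w = (11 - (-4)·0.3000 - (-3)·-1.9333 - (-1)·0.3238) / (10) = 0.6724
Iteration 2:
  x = (10 - (1)·-1.9333 - (4)·0.3238 - (-3)·0.6724) / (10) = 1.2655
  y = (-10 - (4)·1.2655 - (-3)·0.3238 - (-3)·0.6724) / (12) = -1.0061
  z = (6 - (-4)·1.2655 - (-1)·-1.0061 - (-1)·0.6724) / (7) = 1.5326
  w = (11 - (-4)·1.2655 - (-3)·-1.0061 - (-1)·1.5326) / (10) = 1.4576
Residual b − A·x = (-3.4065, 5.9818, 0.7853, 0.0003)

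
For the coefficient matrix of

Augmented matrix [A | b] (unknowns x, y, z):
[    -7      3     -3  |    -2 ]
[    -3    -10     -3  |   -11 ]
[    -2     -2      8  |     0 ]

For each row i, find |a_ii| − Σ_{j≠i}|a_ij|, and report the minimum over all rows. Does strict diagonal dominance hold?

row 1: |-7| − (3+3) = 1
row 2: |-10| − (3+3) = 4
row 3: |8| − (2+2) = 4
minimum over rows = 1 → strictly diagonally dominant (convergence guaranteed)

1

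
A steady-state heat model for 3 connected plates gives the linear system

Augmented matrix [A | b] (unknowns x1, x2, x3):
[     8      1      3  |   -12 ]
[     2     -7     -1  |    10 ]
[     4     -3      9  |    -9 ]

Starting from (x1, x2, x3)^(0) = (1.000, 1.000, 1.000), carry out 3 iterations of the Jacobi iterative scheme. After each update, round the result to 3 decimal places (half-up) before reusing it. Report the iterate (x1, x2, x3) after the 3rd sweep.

Iteration 1:
  x1 = (-12 - (1)·1.000 - (3)·1.000) / (8) = -2.000
  x2 = (10 - (2)·1.000 - (-1)·1.000) / (-7) = -1.286
  x3 = (-9 - (4)·1.000 - (-3)·1.000) / (9) = -1.111
Iteration 2:
  x1 = (-12 - (1)·-1.286 - (3)·-1.111) / (8) = -0.923
  x2 = (10 - (2)·-2.000 - (-1)·-1.111) / (-7) = -1.841
  x3 = (-9 - (4)·-2.000 - (-3)·-1.286) / (9) = -0.540
Iteration 3:
  x1 = (-12 - (1)·-1.841 - (3)·-0.540) / (8) = -1.067
  x2 = (10 - (2)·-0.923 - (-1)·-0.540) / (-7) = -1.615
  x3 = (-9 - (4)·-0.923 - (-3)·-1.841) / (9) = -1.203

(-1.067, -1.615, -1.203)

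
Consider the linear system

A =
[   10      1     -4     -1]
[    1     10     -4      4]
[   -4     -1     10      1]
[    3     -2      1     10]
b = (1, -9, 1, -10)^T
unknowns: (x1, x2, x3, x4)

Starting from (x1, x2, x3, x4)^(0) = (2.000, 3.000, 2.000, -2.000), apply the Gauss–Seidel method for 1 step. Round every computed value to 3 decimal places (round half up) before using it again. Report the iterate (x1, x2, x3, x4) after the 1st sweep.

(0.400, 0.660, 0.526, -1.041)

Iteration 1:
  x1 = (1 - (1)·3.000 - (-4)·2.000 - (-1)·-2.000) / (10) = 0.400
  x2 = (-9 - (1)·0.400 - (-4)·2.000 - (4)·-2.000) / (10) = 0.660
  x3 = (1 - (-4)·0.400 - (-1)·0.660 - (1)·-2.000) / (10) = 0.526
  x4 = (-10 - (3)·0.400 - (-2)·0.660 - (1)·0.526) / (10) = -1.041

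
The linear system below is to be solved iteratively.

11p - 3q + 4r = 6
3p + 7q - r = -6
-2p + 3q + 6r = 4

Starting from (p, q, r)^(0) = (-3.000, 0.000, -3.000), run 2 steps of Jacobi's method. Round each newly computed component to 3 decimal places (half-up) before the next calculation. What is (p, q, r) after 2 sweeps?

(0.667, -1.606, 1.212)

Iteration 1:
  p = (6 - (-3)·0.000 - (4)·-3.000) / (11) = 1.636
  q = (-6 - (3)·-3.000 - (-1)·-3.000) / (7) = 0.000
  r = (4 - (-2)·-3.000 - (3)·0.000) / (6) = -0.333
Iteration 2:
  p = (6 - (-3)·0.000 - (4)·-0.333) / (11) = 0.667
  q = (-6 - (3)·1.636 - (-1)·-0.333) / (7) = -1.606
  r = (4 - (-2)·1.636 - (3)·0.000) / (6) = 1.212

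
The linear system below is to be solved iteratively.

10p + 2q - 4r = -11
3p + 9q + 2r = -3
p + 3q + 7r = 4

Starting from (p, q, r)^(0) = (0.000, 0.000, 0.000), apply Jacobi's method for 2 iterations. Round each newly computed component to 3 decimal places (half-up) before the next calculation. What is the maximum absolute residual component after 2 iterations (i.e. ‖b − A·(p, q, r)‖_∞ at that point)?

1.481

Iteration 1:
  p = (-11 - (2)·0.000 - (-4)·0.000) / (10) = -1.100
  q = (-3 - (3)·0.000 - (2)·0.000) / (9) = -0.333
  r = (4 - (1)·0.000 - (3)·0.000) / (7) = 0.571
Iteration 2:
  p = (-11 - (2)·-0.333 - (-4)·0.571) / (10) = -0.805
  q = (-3 - (3)·-1.100 - (2)·0.571) / (9) = -0.094
  r = (4 - (1)·-1.100 - (3)·-0.333) / (7) = 0.871
Residual b − A·x = (0.722, -1.481, -1.010); ∞-norm = 1.481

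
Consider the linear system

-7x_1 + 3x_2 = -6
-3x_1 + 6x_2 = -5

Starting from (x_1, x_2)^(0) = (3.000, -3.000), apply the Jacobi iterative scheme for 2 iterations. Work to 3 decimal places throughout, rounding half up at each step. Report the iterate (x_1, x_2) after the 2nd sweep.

(1.143, -1.048)

Iteration 1:
  x_1 = (-6 - (3)·-3.000) / (-7) = -0.429
  x_2 = (-5 - (-3)·3.000) / (6) = 0.667
Iteration 2:
  x_1 = (-6 - (3)·0.667) / (-7) = 1.143
  x_2 = (-5 - (-3)·-0.429) / (6) = -1.048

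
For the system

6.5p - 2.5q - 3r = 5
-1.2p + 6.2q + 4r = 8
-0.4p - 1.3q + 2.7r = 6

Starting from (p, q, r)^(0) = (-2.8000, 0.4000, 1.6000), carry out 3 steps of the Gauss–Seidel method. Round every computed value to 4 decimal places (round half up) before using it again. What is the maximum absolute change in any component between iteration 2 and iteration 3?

Iteration 1:
  p = (5 - (-2.5)·0.4000 - (-3)·1.6000) / (6.5) = 1.6615
  q = (8 - (-1.2)·1.6615 - (4)·1.6000) / (6.2) = 0.5796
  r = (6 - (-0.4)·1.6615 - (-1.3)·0.5796) / (2.7) = 2.7474
Iteration 2:
  p = (5 - (-2.5)·0.5796 - (-3)·2.7474) / (6.5) = 2.2602
  q = (8 - (-1.2)·2.2602 - (4)·2.7474) / (6.2) = -0.0447
  r = (6 - (-0.4)·2.2602 - (-1.3)·-0.0447) / (2.7) = 2.5355
Iteration 3:
  p = (5 - (-2.5)·-0.0447 - (-3)·2.5355) / (6.5) = 1.9223
  q = (8 - (-1.2)·1.9223 - (4)·2.5355) / (6.2) = 0.0266
  r = (6 - (-0.4)·1.9223 - (-1.3)·0.0266) / (2.7) = 2.5198
Change: (-0.3379, 0.0713, -0.0157) → max |·| = 0.3379

0.3379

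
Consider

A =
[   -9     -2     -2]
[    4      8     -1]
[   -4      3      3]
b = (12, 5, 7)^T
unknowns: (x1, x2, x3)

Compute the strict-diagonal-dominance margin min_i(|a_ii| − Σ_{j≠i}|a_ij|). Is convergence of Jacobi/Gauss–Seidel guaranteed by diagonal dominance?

-4

row 1: |-9| − (2+2) = 5
row 2: |8| − (4+1) = 3
row 3: |3| − (4+3) = -4
minimum over rows = -4 → not strictly diagonally dominant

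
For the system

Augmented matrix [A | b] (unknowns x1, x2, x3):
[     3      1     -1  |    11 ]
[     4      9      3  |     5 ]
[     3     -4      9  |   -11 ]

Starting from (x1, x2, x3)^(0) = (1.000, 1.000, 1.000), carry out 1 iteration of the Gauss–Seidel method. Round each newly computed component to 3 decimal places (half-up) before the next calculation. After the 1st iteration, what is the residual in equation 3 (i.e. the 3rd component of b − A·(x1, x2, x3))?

-0.003

Iteration 1:
  x1 = (11 - (1)·1.000 - (-1)·1.000) / (3) = 3.667
  x2 = (5 - (4)·3.667 - (3)·1.000) / (9) = -1.408
  x3 = (-11 - (3)·3.667 - (-4)·-1.408) / (9) = -3.070
Residual b − A·x = (-1.663, 12.214, -0.003)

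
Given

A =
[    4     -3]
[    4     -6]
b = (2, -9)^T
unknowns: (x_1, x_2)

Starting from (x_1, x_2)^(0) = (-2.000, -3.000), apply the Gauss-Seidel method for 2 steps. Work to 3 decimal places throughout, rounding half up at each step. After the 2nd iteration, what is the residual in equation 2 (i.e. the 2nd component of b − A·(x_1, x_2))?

Iteration 1:
  x_1 = (2 - (-3)·-3.000) / (4) = -1.750
  x_2 = (-9 - (4)·-1.750) / (-6) = 0.333
Iteration 2:
  x_1 = (2 - (-3)·0.333) / (4) = 0.750
  x_2 = (-9 - (4)·0.750) / (-6) = 2.000
Residual b − A·x = (5.000, 0.000)

0.000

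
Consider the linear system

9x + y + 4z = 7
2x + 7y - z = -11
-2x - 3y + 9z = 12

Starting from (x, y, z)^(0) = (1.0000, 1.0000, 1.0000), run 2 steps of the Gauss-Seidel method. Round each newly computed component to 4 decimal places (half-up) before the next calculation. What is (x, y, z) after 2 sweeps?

(0.5501, -1.6021, 0.9215)

Iteration 1:
  x = (7 - (1)·1.0000 - (4)·1.0000) / (9) = 0.2222
  y = (-11 - (2)·0.2222 - (-1)·1.0000) / (7) = -1.4921
  z = (12 - (-2)·0.2222 - (-3)·-1.4921) / (9) = 0.8853
Iteration 2:
  x = (7 - (1)·-1.4921 - (4)·0.8853) / (9) = 0.5501
  y = (-11 - (2)·0.5501 - (-1)·0.8853) / (7) = -1.6021
  z = (12 - (-2)·0.5501 - (-3)·-1.6021) / (9) = 0.9215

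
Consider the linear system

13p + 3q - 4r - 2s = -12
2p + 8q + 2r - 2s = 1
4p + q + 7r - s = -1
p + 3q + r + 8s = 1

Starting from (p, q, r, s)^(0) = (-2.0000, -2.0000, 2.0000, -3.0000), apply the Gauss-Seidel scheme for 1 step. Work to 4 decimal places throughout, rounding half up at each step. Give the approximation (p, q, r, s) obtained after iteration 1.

Iteration 1:
  p = (-12 - (3)·-2.0000 - (-4)·2.0000 - (-2)·-3.0000) / (13) = -0.3077
  q = (1 - (2)·-0.3077 - (2)·2.0000 - (-2)·-3.0000) / (8) = -1.0481
  r = (-1 - (4)·-0.3077 - (1)·-1.0481 - (-1)·-3.0000) / (7) = -0.2459
  s = (1 - (1)·-0.3077 - (3)·-1.0481 - (1)·-0.2459) / (8) = 0.5872

(-0.3077, -1.0481, -0.2459, 0.5872)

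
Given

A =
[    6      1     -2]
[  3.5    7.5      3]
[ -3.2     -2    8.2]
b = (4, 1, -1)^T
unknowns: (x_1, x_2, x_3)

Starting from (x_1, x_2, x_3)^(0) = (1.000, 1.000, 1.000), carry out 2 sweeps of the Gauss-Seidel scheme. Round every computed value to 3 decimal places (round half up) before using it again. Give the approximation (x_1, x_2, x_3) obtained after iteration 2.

(0.790, -0.253, 0.125)

Iteration 1:
  x_1 = (4 - (1)·1.000 - (-2)·1.000) / (6) = 0.833
  x_2 = (1 - (3.5)·0.833 - (3)·1.000) / (7.5) = -0.655
  x_3 = (-1 - (-3.2)·0.833 - (-2)·-0.655) / (8.2) = 0.043
Iteration 2:
  x_1 = (4 - (1)·-0.655 - (-2)·0.043) / (6) = 0.790
  x_2 = (1 - (3.5)·0.790 - (3)·0.043) / (7.5) = -0.253
  x_3 = (-1 - (-3.2)·0.790 - (-2)·-0.253) / (8.2) = 0.125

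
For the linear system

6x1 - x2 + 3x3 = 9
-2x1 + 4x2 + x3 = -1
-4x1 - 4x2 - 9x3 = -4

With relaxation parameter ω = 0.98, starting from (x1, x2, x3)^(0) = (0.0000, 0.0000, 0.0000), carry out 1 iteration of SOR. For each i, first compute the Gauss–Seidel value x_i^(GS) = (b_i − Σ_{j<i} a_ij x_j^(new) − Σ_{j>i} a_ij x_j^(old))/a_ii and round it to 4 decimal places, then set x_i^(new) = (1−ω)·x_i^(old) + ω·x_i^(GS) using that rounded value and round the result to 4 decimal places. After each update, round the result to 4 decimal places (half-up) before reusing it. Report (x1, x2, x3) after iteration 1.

Iteration 1:
  x1: GS value = (9 - (-1)·0.0000 - (3)·0.0000) / (6) = 1.5000;  x1 ← (1−ω)·0.0000 + ω·1.5000 = 1.4700
  x2: GS value = (-1 - (-2)·1.4700 - (1)·0.0000) / (4) = 0.4850;  x2 ← (1−ω)·0.0000 + ω·0.4850 = 0.4753
  x3: GS value = (-4 - (-4)·1.4700 - (-4)·0.4753) / (-9) = -0.4201;  x3 ← (1−ω)·0.0000 + ω·-0.4201 = -0.4117

(1.4700, 0.4753, -0.4117)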